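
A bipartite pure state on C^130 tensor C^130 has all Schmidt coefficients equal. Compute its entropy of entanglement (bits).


For a maximally entangled state in d x d:
S = log2(d) = log2(130)
= 7.0224

7.0224


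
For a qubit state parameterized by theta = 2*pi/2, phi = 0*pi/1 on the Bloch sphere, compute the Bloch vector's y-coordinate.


theta = 3.1416, phi = 0.0000
r_y = sin(theta)*sin(phi) = 0.0000 * 0.0000
r_y = 0.0000

0.0000


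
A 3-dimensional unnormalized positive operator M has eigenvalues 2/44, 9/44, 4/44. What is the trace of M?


tr(M) = sum of eigenvalues
= 2/44 + 9/44 + 4/44
= 15/44
= 0.3409

0.3409


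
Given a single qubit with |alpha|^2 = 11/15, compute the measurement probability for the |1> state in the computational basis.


|alpha|^2 = 11/15 = 0.7333
|beta|^2 = 1 - 11/15 = 4/15 = 0.2667
P(|1>) = |beta|^2 = 0.2667

0.2667


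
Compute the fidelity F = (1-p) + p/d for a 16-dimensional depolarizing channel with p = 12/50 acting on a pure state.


F = (1-p) + p/d
= (1 - 0.2400) + 0.2400/16
= 0.7600 + 0.0150
= 0.7750

0.7750


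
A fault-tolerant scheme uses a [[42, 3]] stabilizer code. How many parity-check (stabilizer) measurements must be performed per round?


For an [[n,k]] stabilizer code:
Number of stabilizer generators = n - k
= 42 - 3
= 39

39


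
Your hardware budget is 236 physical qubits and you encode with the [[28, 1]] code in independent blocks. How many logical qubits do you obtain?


Each code block uses 28 physical qubits for 1 logical qubit(s).
Number of complete blocks = floor(236 / 28) = 8
Logical qubits = 8 * 1
= 8

8


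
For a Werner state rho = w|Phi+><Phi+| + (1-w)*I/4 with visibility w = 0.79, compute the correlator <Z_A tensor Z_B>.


|Phi+> = (|00> + |11>)/sqrt(2)
For the pure Bell state, <Z_A Z_B> = +1 (Bell-state Pauli correlator).
The maximally-mixed part I/4 has tr(I/4 * P tensor P) = 0 for any traceless Pauli P.
So <Z_A Z_B>_rho = w * (+1) + (1 - w) * 0
= 0.79 * (+1)
= 0.7900

0.7900


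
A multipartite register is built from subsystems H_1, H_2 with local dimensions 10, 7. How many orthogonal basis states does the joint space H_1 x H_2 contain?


dim(H_1 x H_2) = 10 * 7
= 70

70


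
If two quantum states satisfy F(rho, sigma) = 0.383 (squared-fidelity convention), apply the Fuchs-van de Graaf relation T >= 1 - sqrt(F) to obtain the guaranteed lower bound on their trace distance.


Fuchs-van de Graaf (squared-fidelity convention): 1 - sqrt(F) <= T <= sqrt(1 - F).
Lower bound: T >= 1 - sqrt(F)
sqrt(F) = sqrt(0.383) = 0.6189
T >= 1 - 0.6189
T >= 0.3811

0.3811


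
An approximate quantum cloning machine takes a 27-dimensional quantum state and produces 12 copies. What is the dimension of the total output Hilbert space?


Output space = H^(tensor 12) where dim(H) = 27
dim = 27^12
= 729 (after 2 factors)
= 19683 (after 3 factors)
= 531441 (after 4 factors)
= 14348907 (after 5 factors)
= 387420489 (after 6 factors)
= 10460353203 (after 7 factors)
= 282429536481 (after 8 factors)
= 7625597484987 (after 9 factors)
= 205891132094649 (after 10 factors)
= 5559060566555523 (after 11 factors)
= 150094635296999121 (after 12 factors)
= 150094635296999121

150094635296999121


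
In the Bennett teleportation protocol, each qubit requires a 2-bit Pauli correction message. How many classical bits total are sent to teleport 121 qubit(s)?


Quantum teleportation requires 2 classical bits per qubit teleported.
121 qubit(s) -> 2 * 121 = 242 classical bits

242


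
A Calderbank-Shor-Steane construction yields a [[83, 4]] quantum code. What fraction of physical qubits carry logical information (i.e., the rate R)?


Code rate R = k/n
= 4/83
= 0.0482

0.0482


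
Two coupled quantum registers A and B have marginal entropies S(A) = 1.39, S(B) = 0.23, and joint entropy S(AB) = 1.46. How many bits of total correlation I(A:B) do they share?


I(A:B) = S(A) + S(B) - S(AB)
= 1.39 + 0.23 - 1.46
= 0.1600

0.1600


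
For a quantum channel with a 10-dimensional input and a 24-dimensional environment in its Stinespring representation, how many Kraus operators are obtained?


Tracing out the environment in an orthonormal basis {|i>_E} gives Kraus operators K_i = <i|_E U |0>_E.
Number of Kraus operators = dim(H_env) = d_env
= 24

24


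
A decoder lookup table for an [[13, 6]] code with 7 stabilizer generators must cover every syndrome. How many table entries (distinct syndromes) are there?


Each stabilizer generator gives a binary (+1 or -1) measurement outcome.
With 7 independent generators:
Total syndromes = 2^7
= 128

128


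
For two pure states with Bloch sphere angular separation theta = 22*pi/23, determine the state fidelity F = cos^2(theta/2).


For states separated by angle theta on Bloch sphere:
F = cos^2(theta/2)
theta = 22*pi/23 = 3.0050
theta/2 = 1.5025
cos(theta/2) = 0.0682
F = 0.0047

0.0047


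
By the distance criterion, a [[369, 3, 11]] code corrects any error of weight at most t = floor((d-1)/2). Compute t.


Code parameters: [[369, 3, 11]], distance d = 11.
Number of correctable errors = floor((d-1)/2)
= floor((11 - 1)/2)
= floor(10/2)
= 5

5


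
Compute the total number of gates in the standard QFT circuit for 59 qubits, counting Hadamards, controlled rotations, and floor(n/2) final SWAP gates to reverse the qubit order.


Hadamard gates: 59
Controlled rotations: n*(n-1)/2 = 59*58/2 = 1711
SWAP gates: floor(n/2) = floor(59/2) = 29
Total = 59 + 1711 + 29
= 1799

1799


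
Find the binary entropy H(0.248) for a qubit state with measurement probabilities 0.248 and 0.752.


S = -p*log2(p) - (1-p)*log2(1-p)
p = 0.2480, 1-p = 0.7520
= -0.2480 * log2(0.2480) - 0.7520 * log2(0.7520)
= -(-0.4989) - (-0.3092)
= 0.8081

0.8081


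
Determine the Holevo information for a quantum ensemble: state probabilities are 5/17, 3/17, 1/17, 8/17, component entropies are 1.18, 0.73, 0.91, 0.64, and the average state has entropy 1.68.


chi = S(rho) - sum_i p_i * S(rho_i)
Weighted entropy = 5/17 * 1.18 + 3/17 * 0.73 + 1/17 * 0.91 + 8/17 * 0.64
= 0.8306
chi = 1.68 - 0.8306
= 0.8494

0.8494


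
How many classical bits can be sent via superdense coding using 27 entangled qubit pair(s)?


Superdense coding allows 2 classical bits per shared entangled pair.
27 pair(s) -> 2 * 27 = 54 classical bits

54


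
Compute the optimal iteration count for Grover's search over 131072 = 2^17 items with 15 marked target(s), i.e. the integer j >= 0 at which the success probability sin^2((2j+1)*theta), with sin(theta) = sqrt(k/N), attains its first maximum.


After j Grover iterations the success probability is P(j) = sin^2((2j+1)*theta), where sin(theta) = sqrt(k/N).
N = 2^17 = 131072, k = 15
sin(theta) = sqrt(k/N) = 0.0106977062
theta = arcsin(sqrt(k/N)) = 0.01069791025 rad
P(j) reaches its first maximum when (2j+1)*theta is as close as possible to pi/2, i.e. j = round(pi/(4*theta) - 1/2).
pi/(4*theta) - 1/2 = 72.9160
(For comparison, the common estimate pi/4 * sqrt(N/k) = 73.4174; the exact maximiser is used here.)
Optimal iterations = 73

73


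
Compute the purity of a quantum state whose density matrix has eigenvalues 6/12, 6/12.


tr(rho^2) = sum of eigenvalues squared
= (6/12)^2 + (6/12)^2
= (36 + 36) / 144
= 72/144
= 0.5000

0.5000


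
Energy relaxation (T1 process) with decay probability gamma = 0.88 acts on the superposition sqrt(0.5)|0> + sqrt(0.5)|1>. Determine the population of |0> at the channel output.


For amplitude damping with parameter gamma on state sqrt(a)|0> + sqrt(b)|1>:
alpha^2 = 0.5, beta^2 = 0.5
P(|0>) = alpha^2 + gamma * beta^2
= 0.5 + 0.88 * 0.5
= 0.5 + 0.4400
= 0.9400

0.9400


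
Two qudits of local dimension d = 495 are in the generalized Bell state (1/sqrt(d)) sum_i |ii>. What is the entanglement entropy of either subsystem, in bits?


For a maximally entangled state in d x d:
S = log2(d) = log2(495)
= 8.9513

8.9513


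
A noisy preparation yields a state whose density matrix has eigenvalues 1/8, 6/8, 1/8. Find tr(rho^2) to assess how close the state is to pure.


tr(rho^2) = sum of eigenvalues squared
= (1/8)^2 + (6/8)^2 + (1/8)^2
= (1 + 36 + 1) / 64
= 38/64
= 0.5938

0.5938


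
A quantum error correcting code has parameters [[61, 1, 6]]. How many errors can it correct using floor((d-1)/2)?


Code parameters: [[61, 1, 6]], distance d = 6.
Number of correctable errors = floor((d-1)/2)
= floor((6 - 1)/2)
= floor(5/2)
= 2

2


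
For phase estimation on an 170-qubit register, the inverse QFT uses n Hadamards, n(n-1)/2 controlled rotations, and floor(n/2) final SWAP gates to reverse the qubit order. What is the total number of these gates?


Hadamard gates: 170
Controlled rotations: n*(n-1)/2 = 170*169/2 = 14365
SWAP gates: floor(n/2) = floor(170/2) = 85
Total = 170 + 14365 + 85
= 14620

14620


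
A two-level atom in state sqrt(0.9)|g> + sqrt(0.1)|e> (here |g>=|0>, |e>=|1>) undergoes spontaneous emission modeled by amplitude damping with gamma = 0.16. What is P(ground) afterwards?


For amplitude damping with parameter gamma on state sqrt(a)|0> + sqrt(b)|1>:
alpha^2 = 0.9, beta^2 = 0.1
P(|0>) = alpha^2 + gamma * beta^2
= 0.9 + 0.16 * 0.1
= 0.9 + 0.0160
= 0.9160

0.9160


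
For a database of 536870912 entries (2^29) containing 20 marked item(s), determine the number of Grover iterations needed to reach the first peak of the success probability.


After j Grover iterations the success probability is P(j) = sin^2((2j+1)*theta), where sin(theta) = sqrt(k/N).
N = 2^29 = 536870912, k = 20
sin(theta) = sqrt(k/N) = 0.0001930101111
theta = arcsin(sqrt(k/N)) = 0.0001930101123 rad
P(j) reaches its first maximum when (2j+1)*theta is as close as possible to pi/2, i.e. j = round(pi/(4*theta) - 1/2).
pi/(4*theta) - 1/2 = 4068.7073
(For comparison, the common estimate pi/4 * sqrt(N/k) = 4069.2074; the exact maximiser is used here.)
Optimal iterations = 4069

4069


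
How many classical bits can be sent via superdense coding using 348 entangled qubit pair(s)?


Superdense coding allows 2 classical bits per shared entangled pair.
348 pair(s) -> 2 * 348 = 696 classical bits

696


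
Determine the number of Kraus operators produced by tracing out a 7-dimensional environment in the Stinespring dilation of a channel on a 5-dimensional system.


Tracing out the environment in an orthonormal basis {|i>_E} gives Kraus operators K_i = <i|_E U |0>_E.
Number of Kraus operators = dim(H_env) = d_env
= 7

7


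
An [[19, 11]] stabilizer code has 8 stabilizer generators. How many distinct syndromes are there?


Each stabilizer generator gives a binary (+1 or -1) measurement outcome.
With 8 independent generators:
Total syndromes = 2^8
= 256

256


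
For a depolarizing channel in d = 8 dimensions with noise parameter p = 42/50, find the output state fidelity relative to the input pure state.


F = (1-p) + p/d
= (1 - 0.8400) + 0.8400/8
= 0.1600 + 0.1050
= 0.2650

0.2650


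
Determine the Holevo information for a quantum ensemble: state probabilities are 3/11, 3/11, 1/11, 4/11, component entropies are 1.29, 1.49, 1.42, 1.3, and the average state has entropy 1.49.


chi = S(rho) - sum_i p_i * S(rho_i)
Weighted entropy = 3/11 * 1.29 + 3/11 * 1.49 + 1/11 * 1.42 + 4/11 * 1.3
= 1.3600
chi = 1.49 - 1.3600
= 0.1300

0.1300


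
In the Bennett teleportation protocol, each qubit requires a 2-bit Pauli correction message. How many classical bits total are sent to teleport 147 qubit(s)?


Quantum teleportation requires 2 classical bits per qubit teleported.
147 qubit(s) -> 2 * 147 = 294 classical bits

294


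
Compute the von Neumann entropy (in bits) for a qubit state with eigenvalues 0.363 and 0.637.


S = -p*log2(p) - (1-p)*log2(1-p)
p = 0.3630, 1-p = 0.6370
= -0.3630 * log2(0.3630) - 0.6370 * log2(0.6370)
= -(-0.5307) - (-0.4145)
= 0.9451

0.9451


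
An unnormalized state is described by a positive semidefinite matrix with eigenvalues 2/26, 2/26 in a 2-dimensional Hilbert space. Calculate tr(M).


tr(M) = sum of eigenvalues
= 2/26 + 2/26
= 4/26
= 0.1538

0.1538


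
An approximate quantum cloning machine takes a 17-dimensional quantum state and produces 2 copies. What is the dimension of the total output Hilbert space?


Output space = H^(tensor 2) where dim(H) = 17
dim = 17^2
= 289

289


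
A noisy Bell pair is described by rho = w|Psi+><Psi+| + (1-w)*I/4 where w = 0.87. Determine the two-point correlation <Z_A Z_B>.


|Psi+> = (|01> + |10>)/sqrt(2)
For the pure Bell state, <Z_A Z_B> = -1 (Bell-state Pauli correlator).
The maximally-mixed part I/4 has tr(I/4 * P tensor P) = 0 for any traceless Pauli P.
So <Z_A Z_B>_rho = w * (-1) + (1 - w) * 0
= 0.87 * (-1)
= -0.8700

-0.8700


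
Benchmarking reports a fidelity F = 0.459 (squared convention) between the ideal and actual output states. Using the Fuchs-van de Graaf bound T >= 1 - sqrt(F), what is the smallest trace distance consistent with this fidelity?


Fuchs-van de Graaf (squared-fidelity convention): 1 - sqrt(F) <= T <= sqrt(1 - F).
Lower bound: T >= 1 - sqrt(F)
sqrt(F) = sqrt(0.459) = 0.6775
T >= 1 - 0.6775
T >= 0.3225

0.3225


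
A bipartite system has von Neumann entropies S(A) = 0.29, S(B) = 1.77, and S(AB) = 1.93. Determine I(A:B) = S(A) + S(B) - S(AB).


I(A:B) = S(A) + S(B) - S(AB)
= 0.29 + 1.77 - 1.93
= 0.1300

0.1300


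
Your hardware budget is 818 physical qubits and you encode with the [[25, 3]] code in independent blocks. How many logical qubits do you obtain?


Each code block uses 25 physical qubits for 3 logical qubit(s).
Number of complete blocks = floor(818 / 25) = 32
Logical qubits = 32 * 3
= 96

96


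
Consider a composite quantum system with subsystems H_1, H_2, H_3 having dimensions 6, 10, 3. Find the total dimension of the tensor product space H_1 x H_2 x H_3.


dim(H_1 x H_2 x H_3) = 6 * 10 * 3
= 60 * 3
= 180

180


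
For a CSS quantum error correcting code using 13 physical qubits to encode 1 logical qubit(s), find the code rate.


Code rate R = k/n
= 1/13
= 0.0769

0.0769


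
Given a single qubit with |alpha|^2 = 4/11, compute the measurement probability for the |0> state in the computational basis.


|alpha|^2 = 4/11 = 0.3636
|beta|^2 = 1 - 4/11 = 7/11 = 0.6364
P(|0>) = |alpha|^2 = 0.3636

0.3636


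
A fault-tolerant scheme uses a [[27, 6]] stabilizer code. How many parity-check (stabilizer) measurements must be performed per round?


For an [[n,k]] stabilizer code:
Number of stabilizer generators = n - k
= 27 - 6
= 21

21


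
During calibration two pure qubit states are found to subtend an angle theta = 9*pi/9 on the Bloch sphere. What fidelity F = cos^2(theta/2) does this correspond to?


For states separated by angle theta on Bloch sphere:
F = cos^2(theta/2)
theta = 9*pi/9 = 3.1416
theta/2 = 1.5708
cos(theta/2) = 0.0000
F = 0.0000

0.0000


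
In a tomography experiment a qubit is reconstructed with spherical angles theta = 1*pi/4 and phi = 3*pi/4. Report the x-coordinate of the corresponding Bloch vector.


theta = 0.7854, phi = 2.3562
r_x = sin(theta)*cos(phi) = 0.7071 * -0.7071
r_x = -0.5000

-0.5000


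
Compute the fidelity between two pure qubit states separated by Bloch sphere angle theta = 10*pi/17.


For states separated by angle theta on Bloch sphere:
F = cos^2(theta/2)
theta = 10*pi/17 = 1.8480
theta/2 = 0.9240
cos(theta/2) = 0.6026
F = 0.3632

0.3632


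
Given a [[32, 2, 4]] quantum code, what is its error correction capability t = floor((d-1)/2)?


Code parameters: [[32, 2, 4]], distance d = 4.
Number of correctable errors = floor((d-1)/2)
= floor((4 - 1)/2)
= floor(3/2)
= 1

1


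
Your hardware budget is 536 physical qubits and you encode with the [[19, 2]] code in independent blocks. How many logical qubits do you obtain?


Each code block uses 19 physical qubits for 2 logical qubit(s).
Number of complete blocks = floor(536 / 19) = 28
Logical qubits = 28 * 2
= 56

56


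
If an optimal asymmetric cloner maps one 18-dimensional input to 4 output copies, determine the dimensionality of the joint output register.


Output space = H^(tensor 4) where dim(H) = 18
dim = 18^4
= 324 (after 2 factors)
= 5832 (after 3 factors)
= 104976 (after 4 factors)
= 104976

104976


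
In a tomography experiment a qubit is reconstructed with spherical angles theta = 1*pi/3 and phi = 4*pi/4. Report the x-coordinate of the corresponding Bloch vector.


theta = 1.0472, phi = 3.1416
r_x = sin(theta)*cos(phi) = 0.8660 * -1.0000
r_x = -0.8660

-0.8660


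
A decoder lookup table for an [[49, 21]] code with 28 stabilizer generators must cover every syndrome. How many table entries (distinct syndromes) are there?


Each stabilizer generator gives a binary (+1 or -1) measurement outcome.
With 28 independent generators:
Total syndromes = 2^28
= 268435456

268435456


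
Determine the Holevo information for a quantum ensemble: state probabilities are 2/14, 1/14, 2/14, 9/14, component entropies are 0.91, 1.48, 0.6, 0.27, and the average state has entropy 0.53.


chi = S(rho) - sum_i p_i * S(rho_i)
Weighted entropy = 2/14 * 0.91 + 1/14 * 1.48 + 2/14 * 0.6 + 9/14 * 0.27
= 0.4950
chi = 0.53 - 0.4950
= 0.0350

0.0350


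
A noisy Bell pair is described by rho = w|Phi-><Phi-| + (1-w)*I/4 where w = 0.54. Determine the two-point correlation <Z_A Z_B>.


|Phi-> = (|00> - |11>)/sqrt(2)
For the pure Bell state, <Z_A Z_B> = +1 (Bell-state Pauli correlator).
The maximally-mixed part I/4 has tr(I/4 * P tensor P) = 0 for any traceless Pauli P.
So <Z_A Z_B>_rho = w * (+1) + (1 - w) * 0
= 0.54 * (+1)
= 0.5400

0.5400


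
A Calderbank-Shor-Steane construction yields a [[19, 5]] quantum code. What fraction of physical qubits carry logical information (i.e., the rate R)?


Code rate R = k/n
= 5/19
= 0.2632

0.2632


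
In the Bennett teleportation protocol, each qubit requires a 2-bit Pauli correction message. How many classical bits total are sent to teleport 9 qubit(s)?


Quantum teleportation requires 2 classical bits per qubit teleported.
9 qubit(s) -> 2 * 9 = 18 classical bits

18


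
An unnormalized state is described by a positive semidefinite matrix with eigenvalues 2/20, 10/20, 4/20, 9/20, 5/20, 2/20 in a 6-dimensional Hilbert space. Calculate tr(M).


tr(M) = sum of eigenvalues
= 2/20 + 10/20 + 4/20 + 9/20 + 5/20 + 2/20
= 32/20
= 1.6000

1.6000


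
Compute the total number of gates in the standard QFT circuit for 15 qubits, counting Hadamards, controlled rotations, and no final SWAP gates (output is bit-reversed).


Hadamard gates: 15
Controlled rotations: n*(n-1)/2 = 15*14/2 = 105
SWAP gates: 0 (omitted)
Total = 15 + 105
= 120

120


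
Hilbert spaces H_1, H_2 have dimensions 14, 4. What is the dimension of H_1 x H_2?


dim(H_1 x H_2) = 14 * 4
= 56

56


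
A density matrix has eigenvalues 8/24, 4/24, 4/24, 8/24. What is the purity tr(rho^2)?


tr(rho^2) = sum of eigenvalues squared
= (8/24)^2 + (4/24)^2 + (4/24)^2 + (8/24)^2
= (64 + 16 + 16 + 64) / 576
= 160/576
= 0.2778

0.2778


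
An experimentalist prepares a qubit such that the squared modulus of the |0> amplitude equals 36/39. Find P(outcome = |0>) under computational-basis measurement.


|alpha|^2 = 36/39 = 0.9231
|beta|^2 = 1 - 36/39 = 3/39 = 0.0769
P(|0>) = |alpha|^2 = 0.9231

0.9231


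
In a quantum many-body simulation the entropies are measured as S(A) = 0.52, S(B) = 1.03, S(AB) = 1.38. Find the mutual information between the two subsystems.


I(A:B) = S(A) + S(B) - S(AB)
= 0.52 + 1.03 - 1.38
= 0.1700

0.1700


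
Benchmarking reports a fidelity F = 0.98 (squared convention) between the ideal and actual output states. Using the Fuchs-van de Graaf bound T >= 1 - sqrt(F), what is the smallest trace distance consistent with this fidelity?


Fuchs-van de Graaf (squared-fidelity convention): 1 - sqrt(F) <= T <= sqrt(1 - F).
Lower bound: T >= 1 - sqrt(F)
sqrt(F) = sqrt(0.98) = 0.9899
T >= 1 - 0.9899
T >= 0.0101

0.0101


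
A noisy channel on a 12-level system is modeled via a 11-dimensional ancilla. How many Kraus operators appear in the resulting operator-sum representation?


Tracing out the environment in an orthonormal basis {|i>_E} gives Kraus operators K_i = <i|_E U |0>_E.
Number of Kraus operators = dim(H_env) = d_env
= 11

11


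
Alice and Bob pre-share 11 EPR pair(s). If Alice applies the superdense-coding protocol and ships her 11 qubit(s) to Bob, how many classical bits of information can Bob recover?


Superdense coding allows 2 classical bits per shared entangled pair.
11 pair(s) -> 2 * 11 = 22 classical bits

22


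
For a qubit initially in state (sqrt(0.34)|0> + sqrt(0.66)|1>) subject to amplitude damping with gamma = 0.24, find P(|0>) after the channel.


For amplitude damping with parameter gamma on state sqrt(a)|0> + sqrt(b)|1>:
alpha^2 = 0.34, beta^2 = 0.66
P(|0>) = alpha^2 + gamma * beta^2
= 0.34 + 0.24 * 0.66
= 0.34 + 0.1584
= 0.4984

0.4984


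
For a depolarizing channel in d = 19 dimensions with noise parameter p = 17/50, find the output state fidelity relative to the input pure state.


F = (1-p) + p/d
= (1 - 0.3400) + 0.3400/19
= 0.6600 + 0.0179
= 0.6779

0.6779


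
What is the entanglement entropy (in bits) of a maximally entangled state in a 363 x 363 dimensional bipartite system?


For a maximally entangled state in d x d:
S = log2(d) = log2(363)
= 8.5038

8.5038


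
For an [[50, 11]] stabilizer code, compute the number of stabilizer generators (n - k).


For an [[n,k]] stabilizer code:
Number of stabilizer generators = n - k
= 50 - 11
= 39

39


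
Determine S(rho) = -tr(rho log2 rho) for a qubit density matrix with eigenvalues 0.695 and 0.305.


S = -p*log2(p) - (1-p)*log2(1-p)
p = 0.6950, 1-p = 0.3050
= -0.6950 * log2(0.6950) - 0.3050 * log2(0.3050)
= -(-0.3648) - (-0.5225)
= 0.8873

0.8873


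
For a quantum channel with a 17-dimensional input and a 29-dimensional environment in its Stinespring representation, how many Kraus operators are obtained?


Tracing out the environment in an orthonormal basis {|i>_E} gives Kraus operators K_i = <i|_E U |0>_E.
Number of Kraus operators = dim(H_env) = d_env
= 29

29


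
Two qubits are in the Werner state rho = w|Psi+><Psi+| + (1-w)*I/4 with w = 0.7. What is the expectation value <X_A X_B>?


|Psi+> = (|01> + |10>)/sqrt(2)
For the pure Bell state, <X_A X_B> = +1 (Bell-state Pauli correlator).
The maximally-mixed part I/4 has tr(I/4 * P tensor P) = 0 for any traceless Pauli P.
So <X_A X_B>_rho = w * (+1) + (1 - w) * 0
= 0.7 * (+1)
= 0.7000

0.7000


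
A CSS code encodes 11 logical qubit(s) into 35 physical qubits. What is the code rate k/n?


Code rate R = k/n
= 11/35
= 0.3143

0.3143


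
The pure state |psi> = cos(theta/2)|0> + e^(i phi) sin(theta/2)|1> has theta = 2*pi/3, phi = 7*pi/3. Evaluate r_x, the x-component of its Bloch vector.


theta = 2.0944, phi = 7.3304
r_x = sin(theta)*cos(phi) = 0.8660 * 0.5000
r_x = 0.4330

0.4330


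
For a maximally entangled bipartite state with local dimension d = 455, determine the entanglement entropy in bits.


For a maximally entangled state in d x d:
S = log2(d) = log2(455)
= 8.8297

8.8297


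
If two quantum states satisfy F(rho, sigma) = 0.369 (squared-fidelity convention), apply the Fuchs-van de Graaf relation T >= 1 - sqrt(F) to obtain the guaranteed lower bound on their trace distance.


Fuchs-van de Graaf (squared-fidelity convention): 1 - sqrt(F) <= T <= sqrt(1 - F).
Lower bound: T >= 1 - sqrt(F)
sqrt(F) = sqrt(0.369) = 0.6075
T >= 1 - 0.6075
T >= 0.3925

0.3925


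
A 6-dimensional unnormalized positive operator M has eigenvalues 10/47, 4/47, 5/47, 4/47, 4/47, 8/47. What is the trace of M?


tr(M) = sum of eigenvalues
= 10/47 + 4/47 + 5/47 + 4/47 + 4/47 + 8/47
= 35/47
= 0.7447

0.7447


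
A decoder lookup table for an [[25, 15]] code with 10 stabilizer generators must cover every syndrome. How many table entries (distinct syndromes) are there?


Each stabilizer generator gives a binary (+1 or -1) measurement outcome.
With 10 independent generators:
Total syndromes = 2^10
= 1024

1024


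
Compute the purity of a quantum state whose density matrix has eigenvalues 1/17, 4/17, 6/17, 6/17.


tr(rho^2) = sum of eigenvalues squared
= (1/17)^2 + (4/17)^2 + (6/17)^2 + (6/17)^2
= (1 + 16 + 36 + 36) / 289
= 89/289
= 0.3080

0.3080


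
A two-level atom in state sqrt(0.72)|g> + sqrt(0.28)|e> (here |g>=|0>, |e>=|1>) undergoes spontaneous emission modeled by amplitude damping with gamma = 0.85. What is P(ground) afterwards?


For amplitude damping with parameter gamma on state sqrt(a)|0> + sqrt(b)|1>:
alpha^2 = 0.72, beta^2 = 0.28
P(|0>) = alpha^2 + gamma * beta^2
= 0.72 + 0.85 * 0.28
= 0.72 + 0.2380
= 0.9580

0.9580


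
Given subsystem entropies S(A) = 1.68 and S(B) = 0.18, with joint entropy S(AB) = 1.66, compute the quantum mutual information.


I(A:B) = S(A) + S(B) - S(AB)
= 1.68 + 0.18 - 1.66
= 0.2000

0.2000


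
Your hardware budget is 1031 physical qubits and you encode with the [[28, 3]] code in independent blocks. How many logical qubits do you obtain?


Each code block uses 28 physical qubits for 3 logical qubit(s).
Number of complete blocks = floor(1031 / 28) = 36
Logical qubits = 36 * 3
= 108

108


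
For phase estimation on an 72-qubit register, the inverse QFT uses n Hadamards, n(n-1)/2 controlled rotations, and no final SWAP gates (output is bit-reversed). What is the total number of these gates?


Hadamard gates: 72
Controlled rotations: n*(n-1)/2 = 72*71/2 = 2556
SWAP gates: 0 (omitted)
Total = 72 + 2556
= 2628

2628


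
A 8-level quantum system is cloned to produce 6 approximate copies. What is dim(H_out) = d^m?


Output space = H^(tensor 6) where dim(H) = 8
dim = 8^6
= 64 (after 2 factors)
= 512 (after 3 factors)
= 4096 (after 4 factors)
= 32768 (after 5 factors)
= 262144 (after 6 factors)
= 262144

262144


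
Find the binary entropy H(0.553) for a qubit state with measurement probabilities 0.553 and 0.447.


S = -p*log2(p) - (1-p)*log2(1-p)
p = 0.5530, 1-p = 0.4470
= -0.5530 * log2(0.5530) - 0.4470 * log2(0.4470)
= -(-0.4726) - (-0.5193)
= 0.9919

0.9919


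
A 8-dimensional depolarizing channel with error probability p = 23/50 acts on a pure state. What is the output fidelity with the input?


F = (1-p) + p/d
= (1 - 0.4600) + 0.4600/8
= 0.5400 + 0.0575
= 0.5975

0.5975


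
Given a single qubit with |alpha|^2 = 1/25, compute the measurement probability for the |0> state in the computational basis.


|alpha|^2 = 1/25 = 0.0400
|beta|^2 = 1 - 1/25 = 24/25 = 0.9600
P(|0>) = |alpha|^2 = 0.0400

0.0400


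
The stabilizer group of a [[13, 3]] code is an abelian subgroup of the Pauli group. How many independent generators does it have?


For an [[n,k]] stabilizer code:
Number of stabilizer generators = n - k
= 13 - 3
= 10

10


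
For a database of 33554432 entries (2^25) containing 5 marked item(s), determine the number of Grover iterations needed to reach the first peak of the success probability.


After j Grover iterations the success probability is P(j) = sin^2((2j+1)*theta), where sin(theta) = sqrt(k/N).
N = 2^25 = 33554432, k = 5
sin(theta) = sqrt(k/N) = 0.0003860202222
theta = arcsin(sqrt(k/N)) = 0.0003860202318 rad
P(j) reaches its first maximum when (2j+1)*theta is as close as possible to pi/2, i.e. j = round(pi/(4*theta) - 1/2).
pi/(4*theta) - 1/2 = 2034.1036
(For comparison, the common estimate pi/4 * sqrt(N/k) = 2034.6037; the exact maximiser is used here.)
Optimal iterations = 2034

2034


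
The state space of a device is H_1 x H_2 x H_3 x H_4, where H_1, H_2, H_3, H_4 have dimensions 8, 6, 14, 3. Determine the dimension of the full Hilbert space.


dim(H_1 x H_2 x H_3 x H_4) = 8 * 6 * 14 * 3
= 48 * 14 * 3
= 672 * 3
= 2016

2016


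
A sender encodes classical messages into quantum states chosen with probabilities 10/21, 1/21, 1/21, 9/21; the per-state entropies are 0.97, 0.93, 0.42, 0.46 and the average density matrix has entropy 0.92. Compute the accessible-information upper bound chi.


chi = S(rho) - sum_i p_i * S(rho_i)
Weighted entropy = 10/21 * 0.97 + 1/21 * 0.93 + 1/21 * 0.42 + 9/21 * 0.46
= 0.7233
chi = 0.92 - 0.7233
= 0.1967

0.1967


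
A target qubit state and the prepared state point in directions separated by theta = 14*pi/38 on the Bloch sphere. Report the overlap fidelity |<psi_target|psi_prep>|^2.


For states separated by angle theta on Bloch sphere:
F = cos^2(theta/2)
theta = 14*pi/38 = 1.1574
theta/2 = 0.5787
cos(theta/2) = 0.8372
F = 0.7008

0.7008


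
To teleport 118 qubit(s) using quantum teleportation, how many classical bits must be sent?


Quantum teleportation requires 2 classical bits per qubit teleported.
118 qubit(s) -> 2 * 118 = 236 classical bits

236


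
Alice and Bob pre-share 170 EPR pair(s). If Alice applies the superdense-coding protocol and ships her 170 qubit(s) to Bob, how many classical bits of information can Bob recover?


Superdense coding allows 2 classical bits per shared entangled pair.
170 pair(s) -> 2 * 170 = 340 classical bits

340


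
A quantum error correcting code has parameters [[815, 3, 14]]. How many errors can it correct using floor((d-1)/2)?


Code parameters: [[815, 3, 14]], distance d = 14.
Number of correctable errors = floor((d-1)/2)
= floor((14 - 1)/2)
= floor(13/2)
= 6

6


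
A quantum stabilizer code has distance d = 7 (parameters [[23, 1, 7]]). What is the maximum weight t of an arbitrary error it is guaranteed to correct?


Code parameters: [[23, 1, 7]], distance d = 7.
Number of correctable errors = floor((d-1)/2)
= floor((7 - 1)/2)
= floor(6/2)
= 3

3


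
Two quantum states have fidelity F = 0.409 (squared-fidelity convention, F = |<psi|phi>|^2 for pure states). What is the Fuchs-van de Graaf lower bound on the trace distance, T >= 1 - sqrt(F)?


Fuchs-van de Graaf (squared-fidelity convention): 1 - sqrt(F) <= T <= sqrt(1 - F).
Lower bound: T >= 1 - sqrt(F)
sqrt(F) = sqrt(0.409) = 0.6395
T >= 1 - 0.6395
T >= 0.3605

0.3605


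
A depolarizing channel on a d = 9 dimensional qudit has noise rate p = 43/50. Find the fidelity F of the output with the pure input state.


F = (1-p) + p/d
= (1 - 0.8600) + 0.8600/9
= 0.1400 + 0.0956
= 0.2356

0.2356


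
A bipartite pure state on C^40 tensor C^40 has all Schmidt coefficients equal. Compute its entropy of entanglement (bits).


For a maximally entangled state in d x d:
S = log2(d) = log2(40)
= 5.3219

5.3219


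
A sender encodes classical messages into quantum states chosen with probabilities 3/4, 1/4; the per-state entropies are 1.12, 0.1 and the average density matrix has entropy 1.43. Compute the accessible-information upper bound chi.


chi = S(rho) - sum_i p_i * S(rho_i)
Weighted entropy = 3/4 * 1.12 + 1/4 * 0.1
= 0.8650
chi = 1.43 - 0.8650
= 0.5650

0.5650


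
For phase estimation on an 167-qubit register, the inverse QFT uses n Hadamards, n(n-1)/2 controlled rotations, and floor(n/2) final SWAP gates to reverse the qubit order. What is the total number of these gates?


Hadamard gates: 167
Controlled rotations: n*(n-1)/2 = 167*166/2 = 13861
SWAP gates: floor(n/2) = floor(167/2) = 83
Total = 167 + 13861 + 83
= 14111

14111


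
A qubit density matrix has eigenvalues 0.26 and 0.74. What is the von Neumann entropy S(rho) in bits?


S = -p*log2(p) - (1-p)*log2(1-p)
p = 0.2600, 1-p = 0.7400
= -0.2600 * log2(0.2600) - 0.7400 * log2(0.7400)
= -(-0.5053) - (-0.3215)
= 0.8267

0.8267


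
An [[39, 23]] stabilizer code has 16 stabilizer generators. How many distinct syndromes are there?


Each stabilizer generator gives a binary (+1 or -1) measurement outcome.
With 16 independent generators:
Total syndromes = 2^16
= 65536

65536


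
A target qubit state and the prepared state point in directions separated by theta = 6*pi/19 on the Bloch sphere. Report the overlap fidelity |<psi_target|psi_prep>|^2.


For states separated by angle theta on Bloch sphere:
F = cos^2(theta/2)
theta = 6*pi/19 = 0.9921
theta/2 = 0.4960
cos(theta/2) = 0.8795
F = 0.7735

0.7735


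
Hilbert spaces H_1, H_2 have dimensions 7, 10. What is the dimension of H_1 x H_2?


dim(H_1 x H_2) = 7 * 10
= 70

70


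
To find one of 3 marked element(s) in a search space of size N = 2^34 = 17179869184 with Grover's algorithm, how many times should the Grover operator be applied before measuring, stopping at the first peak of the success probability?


After j Grover iterations the success probability is P(j) = sin^2((2j+1)*theta), where sin(theta) = sqrt(k/N).
N = 2^34 = 17179869184, k = 3
sin(theta) = sqrt(k/N) = 1.321449896e-05
theta = arcsin(sqrt(k/N)) = 1.321449896e-05 rad
P(j) reaches its first maximum when (2j+1)*theta is as close as possible to pi/2, i.e. j = round(pi/(4*theta) - 1/2).
pi/(4*theta) - 1/2 = 59434.0776
(For comparison, the common estimate pi/4 * sqrt(N/k) = 59434.5776; the exact maximiser is used here.)
Optimal iterations = 59434

59434


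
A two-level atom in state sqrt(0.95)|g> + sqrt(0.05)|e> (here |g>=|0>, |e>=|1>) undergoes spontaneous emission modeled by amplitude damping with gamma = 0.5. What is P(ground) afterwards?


For amplitude damping with parameter gamma on state sqrt(a)|0> + sqrt(b)|1>:
alpha^2 = 0.95, beta^2 = 0.05
P(|0>) = alpha^2 + gamma * beta^2
= 0.95 + 0.5 * 0.05
= 0.95 + 0.0250
= 0.9750

0.9750


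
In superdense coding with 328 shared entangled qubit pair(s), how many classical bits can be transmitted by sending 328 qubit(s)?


Superdense coding allows 2 classical bits per shared entangled pair.
328 pair(s) -> 2 * 328 = 656 classical bits

656


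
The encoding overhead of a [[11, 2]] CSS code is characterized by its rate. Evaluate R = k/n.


Code rate R = k/n
= 2/11
= 0.1818

0.1818


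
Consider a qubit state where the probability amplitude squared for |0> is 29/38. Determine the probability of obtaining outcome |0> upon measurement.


|alpha|^2 = 29/38 = 0.7632
|beta|^2 = 1 - 29/38 = 9/38 = 0.2368
P(|0>) = |alpha|^2 = 0.7632

0.7632


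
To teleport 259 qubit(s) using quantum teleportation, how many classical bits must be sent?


Quantum teleportation requires 2 classical bits per qubit teleported.
259 qubit(s) -> 2 * 259 = 518 classical bits

518


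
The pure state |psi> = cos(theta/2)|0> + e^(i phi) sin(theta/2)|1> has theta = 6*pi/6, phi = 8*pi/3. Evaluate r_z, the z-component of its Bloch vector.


theta = 3.1416, phi = 8.3776
r_z = cos(theta) = -1.0000

-1.0000


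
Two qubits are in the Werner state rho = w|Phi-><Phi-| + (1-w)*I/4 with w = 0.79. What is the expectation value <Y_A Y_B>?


|Phi-> = (|00> - |11>)/sqrt(2)
For the pure Bell state, <Y_A Y_B> = +1 (Bell-state Pauli correlator).
The maximally-mixed part I/4 has tr(I/4 * P tensor P) = 0 for any traceless Pauli P.
So <Y_A Y_B>_rho = w * (+1) + (1 - w) * 0
= 0.79 * (+1)
= 0.7900

0.7900


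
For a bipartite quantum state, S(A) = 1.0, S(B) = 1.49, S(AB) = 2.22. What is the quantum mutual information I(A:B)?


I(A:B) = S(A) + S(B) - S(AB)
= 1.0 + 1.49 - 2.22
= 0.2700

0.2700


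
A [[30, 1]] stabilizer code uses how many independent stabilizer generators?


For an [[n,k]] stabilizer code:
Number of stabilizer generators = n - k
= 30 - 1
= 29

29


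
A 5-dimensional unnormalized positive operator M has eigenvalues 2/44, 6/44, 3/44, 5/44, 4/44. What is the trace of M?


tr(M) = sum of eigenvalues
= 2/44 + 6/44 + 3/44 + 5/44 + 4/44
= 20/44
= 0.4545

0.4545


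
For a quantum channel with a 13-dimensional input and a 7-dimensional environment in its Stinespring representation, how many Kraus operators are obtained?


Tracing out the environment in an orthonormal basis {|i>_E} gives Kraus operators K_i = <i|_E U |0>_E.
Number of Kraus operators = dim(H_env) = d_env
= 7

7


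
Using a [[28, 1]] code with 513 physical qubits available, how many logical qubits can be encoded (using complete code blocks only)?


Each code block uses 28 physical qubits for 1 logical qubit(s).
Number of complete blocks = floor(513 / 28) = 18
Logical qubits = 18 * 1
= 18

18


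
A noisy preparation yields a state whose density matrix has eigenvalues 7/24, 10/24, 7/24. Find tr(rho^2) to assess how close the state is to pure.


tr(rho^2) = sum of eigenvalues squared
= (7/24)^2 + (10/24)^2 + (7/24)^2
= (49 + 100 + 49) / 576
= 198/576
= 0.3438

0.3438


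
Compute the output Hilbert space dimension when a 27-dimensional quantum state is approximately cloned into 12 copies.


Output space = H^(tensor 12) where dim(H) = 27
dim = 27^12
= 729 (after 2 factors)
= 19683 (after 3 factors)
= 531441 (after 4 factors)
= 14348907 (after 5 factors)
= 387420489 (after 6 factors)
= 10460353203 (after 7 factors)
= 282429536481 (after 8 factors)
= 7625597484987 (after 9 factors)
= 205891132094649 (after 10 factors)
= 5559060566555523 (after 11 factors)
= 150094635296999121 (after 12 factors)
= 150094635296999121

150094635296999121


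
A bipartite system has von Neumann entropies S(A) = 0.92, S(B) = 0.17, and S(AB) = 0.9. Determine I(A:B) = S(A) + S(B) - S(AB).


I(A:B) = S(A) + S(B) - S(AB)
= 0.92 + 0.17 - 0.9
= 0.1900

0.1900


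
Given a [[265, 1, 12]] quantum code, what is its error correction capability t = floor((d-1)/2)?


Code parameters: [[265, 1, 12]], distance d = 12.
Number of correctable errors = floor((d-1)/2)
= floor((12 - 1)/2)
= floor(11/2)
= 5

5


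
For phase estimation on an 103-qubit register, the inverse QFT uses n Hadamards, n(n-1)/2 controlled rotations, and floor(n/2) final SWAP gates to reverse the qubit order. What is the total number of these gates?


Hadamard gates: 103
Controlled rotations: n*(n-1)/2 = 103*102/2 = 5253
SWAP gates: floor(n/2) = floor(103/2) = 51
Total = 103 + 5253 + 51
= 5407

5407


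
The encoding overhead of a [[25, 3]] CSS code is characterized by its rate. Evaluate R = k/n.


Code rate R = k/n
= 3/25
= 0.1200

0.1200


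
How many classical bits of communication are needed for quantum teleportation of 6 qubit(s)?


Quantum teleportation requires 2 classical bits per qubit teleported.
6 qubit(s) -> 2 * 6 = 12 classical bits

12


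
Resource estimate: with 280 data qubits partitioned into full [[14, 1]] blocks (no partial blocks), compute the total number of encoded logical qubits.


Each code block uses 14 physical qubits for 1 logical qubit(s).
Number of complete blocks = floor(280 / 14) = 20
Logical qubits = 20 * 1
= 20

20


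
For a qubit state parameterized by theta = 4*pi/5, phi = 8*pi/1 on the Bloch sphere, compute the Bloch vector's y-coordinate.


theta = 2.5133, phi = 25.1327
r_y = sin(theta)*sin(phi) = 0.5878 * 0.0000
r_y = 0.0000

0.0000


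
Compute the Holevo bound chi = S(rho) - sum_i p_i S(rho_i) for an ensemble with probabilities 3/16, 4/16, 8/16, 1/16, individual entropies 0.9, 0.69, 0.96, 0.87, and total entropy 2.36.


chi = S(rho) - sum_i p_i * S(rho_i)
Weighted entropy = 3/16 * 0.9 + 4/16 * 0.69 + 8/16 * 0.96 + 1/16 * 0.87
= 0.8756
chi = 2.36 - 0.8756
= 1.4844

1.4844


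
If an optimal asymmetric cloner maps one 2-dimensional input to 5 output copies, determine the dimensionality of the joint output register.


Output space = H^(tensor 5) where dim(H) = 2
dim = 2^5
= 4 (after 2 factors)
= 8 (after 3 factors)
= 16 (after 4 factors)
= 32 (after 5 factors)
= 32

32


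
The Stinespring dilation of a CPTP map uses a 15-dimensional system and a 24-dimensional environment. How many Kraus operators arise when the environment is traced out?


Tracing out the environment in an orthonormal basis {|i>_E} gives Kraus operators K_i = <i|_E U |0>_E.
Number of Kraus operators = dim(H_env) = d_env
= 24

24


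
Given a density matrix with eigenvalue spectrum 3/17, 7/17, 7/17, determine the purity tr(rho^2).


tr(rho^2) = sum of eigenvalues squared
= (3/17)^2 + (7/17)^2 + (7/17)^2
= (9 + 49 + 49) / 289
= 107/289
= 0.3702

0.3702
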